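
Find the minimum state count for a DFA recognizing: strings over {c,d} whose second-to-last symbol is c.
By Myhill–Nerode, count the distinguishable equivalence classes: 2^2 = 4 classes — the DFA must remember the last 2 symbols read; every pair of distinct length-2 suffixes is distinguishable by some continuation.
4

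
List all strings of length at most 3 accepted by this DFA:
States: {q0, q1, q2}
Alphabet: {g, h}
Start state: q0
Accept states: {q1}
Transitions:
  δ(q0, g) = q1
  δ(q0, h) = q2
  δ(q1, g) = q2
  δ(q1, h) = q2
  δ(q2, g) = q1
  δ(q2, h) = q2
g, hg, ggg, ghg, hhg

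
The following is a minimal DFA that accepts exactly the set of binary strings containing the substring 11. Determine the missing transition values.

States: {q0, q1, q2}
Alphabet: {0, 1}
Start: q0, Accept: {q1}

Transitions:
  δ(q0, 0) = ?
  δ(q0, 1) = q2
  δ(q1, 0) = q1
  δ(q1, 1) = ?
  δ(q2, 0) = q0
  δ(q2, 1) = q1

From the language and accept set, identify what each state tracks — q0: no progress toward 11; q1: substring 11 seen; q2: one trailing 1.
Each missing δ(q, a) is the state matching the new tracked value after reading a.
δ(q0, 0) = q0; δ(q1, 1) = q1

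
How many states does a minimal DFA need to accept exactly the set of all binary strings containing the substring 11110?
By Myhill–Nerode, count the distinguishable equivalence classes: 6 classes — one per longest suffix of the input that is a prefix of '11110' (lengths 0 through 4), plus an absorbing 'already seen 11110' class.
6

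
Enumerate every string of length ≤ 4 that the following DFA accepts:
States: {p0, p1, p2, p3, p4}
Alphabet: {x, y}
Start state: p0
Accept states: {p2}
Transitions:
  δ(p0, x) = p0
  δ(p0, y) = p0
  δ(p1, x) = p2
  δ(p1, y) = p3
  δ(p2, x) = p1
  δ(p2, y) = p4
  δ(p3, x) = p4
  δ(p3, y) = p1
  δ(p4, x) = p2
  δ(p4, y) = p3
None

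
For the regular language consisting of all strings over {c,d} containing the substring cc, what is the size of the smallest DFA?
By Myhill–Nerode, count the distinguishable equivalence classes: 3 classes — one per longest suffix of the input that is a prefix of 'cc' (lengths 0 through 1), plus an absorbing 'already seen cc' class.
3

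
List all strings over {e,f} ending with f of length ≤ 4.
f, ef, ff, eef, eff, fef, fff, eeef, eeff, efef, efff, feef, feff, ffef, ffff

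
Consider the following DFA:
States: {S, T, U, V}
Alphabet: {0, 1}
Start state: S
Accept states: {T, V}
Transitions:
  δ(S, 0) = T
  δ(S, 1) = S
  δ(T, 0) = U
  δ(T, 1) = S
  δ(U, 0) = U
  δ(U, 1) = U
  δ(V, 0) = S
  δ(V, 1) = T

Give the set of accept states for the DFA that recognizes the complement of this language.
Complement accept states = All states \ Original accept states
= {S, T, U, V} \ {T, V}
{S, U}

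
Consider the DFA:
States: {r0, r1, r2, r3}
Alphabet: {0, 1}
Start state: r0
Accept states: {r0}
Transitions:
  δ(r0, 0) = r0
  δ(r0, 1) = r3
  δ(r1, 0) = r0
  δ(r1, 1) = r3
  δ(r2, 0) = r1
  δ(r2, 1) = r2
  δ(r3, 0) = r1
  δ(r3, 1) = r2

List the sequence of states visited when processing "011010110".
read '0': r0 → r0
  read '1': r0 → r3
  read '1': r3 → r2
  read '0': r2 → r1
  read '1': r1 → r3
  read '0': r3 → r1
  read '1': r1 → r3
  read '1': r3 → r2
  read '0': r2 → r1
r0 -> r0 -> r3 -> r2 -> r1 -> r3 -> r1 -> r3 -> r2 -> r1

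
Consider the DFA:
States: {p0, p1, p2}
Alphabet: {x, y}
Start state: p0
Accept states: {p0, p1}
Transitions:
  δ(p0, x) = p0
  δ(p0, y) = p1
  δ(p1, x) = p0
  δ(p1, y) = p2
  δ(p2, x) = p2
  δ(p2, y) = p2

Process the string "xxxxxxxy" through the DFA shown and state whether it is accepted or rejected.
Processing string "xxxxxxxy":
  p0 --x--> p0
  p0 --x--> p0
  p0 --x--> p0
  p0 --x--> p0
  p0 --x--> p0
  p0 --x--> p0
  p0 --x--> p0
  p0 --y--> p1
Final state: p1
Accept states: {p0, p1}
Yes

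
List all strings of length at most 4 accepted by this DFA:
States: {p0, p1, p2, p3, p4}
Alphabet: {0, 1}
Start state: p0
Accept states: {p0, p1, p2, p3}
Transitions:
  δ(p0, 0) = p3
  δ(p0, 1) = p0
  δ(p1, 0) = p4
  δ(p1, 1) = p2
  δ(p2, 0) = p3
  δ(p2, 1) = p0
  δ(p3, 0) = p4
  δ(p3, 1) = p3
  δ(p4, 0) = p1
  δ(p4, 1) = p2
ε, 0, 1, 01, 10, 11, 000, 001, 011, 101, 110, 111, 0001, 0010, 0011, 0100, 0101, 0111, 1000, 1001, 1011, 1101, 1110, 1111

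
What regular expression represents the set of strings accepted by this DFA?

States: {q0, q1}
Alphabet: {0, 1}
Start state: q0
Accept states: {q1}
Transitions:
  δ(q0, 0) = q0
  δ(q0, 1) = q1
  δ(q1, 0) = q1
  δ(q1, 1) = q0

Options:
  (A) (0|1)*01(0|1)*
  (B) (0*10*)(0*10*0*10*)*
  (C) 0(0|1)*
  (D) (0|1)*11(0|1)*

Check each option against the DFA on short strings; one disagreement eliminates an option:
  (A) (0|1)*01(0|1)*: on '1' the DFA goes q0 → q1 and accepts (q1 ∈ Accept), but the regex does not match it → eliminate
  (B) (0*10*)(0*10*0*10*)*: agrees with the DFA on every string of length ≤ 6
  (C) 0(0|1)*: on '0' the DFA goes q0 → q0 and rejects (q0 ∉ Accept), but the regex matches it → eliminate
  (D) (0|1)*11(0|1)*: on '1' the DFA goes q0 → q1 and accepts (q1 ∈ Accept), but the regex does not match it → eliminate
Only (B) is consistent with the DFA.
(B) (0*10*)(0*10*0*10*)*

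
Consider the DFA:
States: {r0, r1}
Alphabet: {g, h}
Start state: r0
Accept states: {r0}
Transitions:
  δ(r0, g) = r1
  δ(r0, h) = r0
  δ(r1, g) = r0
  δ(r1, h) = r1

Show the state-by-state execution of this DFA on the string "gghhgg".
read 'g': r0 → r1
  read 'g': r1 → r0
  read 'h': r0 → r0
  read 'h': r0 → r0
  read 'g': r0 → r1
  read 'g': r1 → r0
r0 -> r1 -> r0 -> r0 -> r0 -> r1 -> r0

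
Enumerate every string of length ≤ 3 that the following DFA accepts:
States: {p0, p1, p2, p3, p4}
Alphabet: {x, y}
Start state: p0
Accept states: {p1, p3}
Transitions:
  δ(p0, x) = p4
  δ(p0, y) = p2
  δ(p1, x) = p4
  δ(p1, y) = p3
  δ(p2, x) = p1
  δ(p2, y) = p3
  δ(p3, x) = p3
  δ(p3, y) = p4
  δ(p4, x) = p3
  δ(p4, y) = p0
xx, yx, yy, xxx, yxy, yyx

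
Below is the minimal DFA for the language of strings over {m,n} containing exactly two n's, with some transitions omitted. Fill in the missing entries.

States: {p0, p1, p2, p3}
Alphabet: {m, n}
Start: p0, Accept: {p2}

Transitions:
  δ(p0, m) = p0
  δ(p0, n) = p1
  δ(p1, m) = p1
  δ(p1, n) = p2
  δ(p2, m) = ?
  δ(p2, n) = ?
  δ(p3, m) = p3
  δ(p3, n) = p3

From the language and accept set, identify what each state tracks — p0: zero n's; p1: one n; p2: two n's; p3: ≥ three n's (dead).
Each missing δ(q, a) is the state matching the new tracked value after reading a.
δ(p2, m) = p2; δ(p2, n) = p3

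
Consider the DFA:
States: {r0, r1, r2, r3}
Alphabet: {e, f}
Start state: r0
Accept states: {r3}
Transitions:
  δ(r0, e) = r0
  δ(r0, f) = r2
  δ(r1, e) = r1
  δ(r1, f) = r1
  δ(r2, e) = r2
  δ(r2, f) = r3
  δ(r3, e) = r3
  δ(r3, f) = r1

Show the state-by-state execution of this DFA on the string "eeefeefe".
read 'e': r0 → r0
  read 'e': r0 → r0
  read 'e': r0 → r0
  read 'f': r0 → r2
  read 'e': r2 → r2
  read 'e': r2 → r2
  read 'f': r2 → r3
  read 'e': r3 → r3
r0 -> r0 -> r0 -> r0 -> r2 -> r2 -> r2 -> r3 -> r3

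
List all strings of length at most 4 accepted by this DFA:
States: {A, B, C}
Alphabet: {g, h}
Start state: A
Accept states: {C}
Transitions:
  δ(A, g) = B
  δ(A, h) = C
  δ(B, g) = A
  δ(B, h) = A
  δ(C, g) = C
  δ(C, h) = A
h, hg, ggh, ghh, hgg, hhh, gghg, ghhg, hggg, hghh, hhhg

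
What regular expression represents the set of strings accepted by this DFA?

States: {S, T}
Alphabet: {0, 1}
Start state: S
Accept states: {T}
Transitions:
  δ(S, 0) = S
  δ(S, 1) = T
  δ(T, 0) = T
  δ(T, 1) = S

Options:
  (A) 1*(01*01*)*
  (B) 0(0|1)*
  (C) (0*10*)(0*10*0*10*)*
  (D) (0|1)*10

Check each option against the DFA on short strings; one disagreement eliminates an option:
  (A) 1*(01*01*)*: on ε the DFA stays in S and rejects (S ∉ Accept), but the regex matches it → eliminate
  (B) 0(0|1)*: on '0' the DFA goes S → S and rejects (S ∉ Accept), but the regex matches it → eliminate
  (C) (0*10*)(0*10*0*10*)*: agrees with the DFA on every string of length ≤ 6
  (D) (0|1)*10: on '1' the DFA goes S → T and accepts (T ∈ Accept), but the regex does not match it → eliminate
Only (C) is consistent with the DFA.
(C) (0*10*)(0*10*0*10*)*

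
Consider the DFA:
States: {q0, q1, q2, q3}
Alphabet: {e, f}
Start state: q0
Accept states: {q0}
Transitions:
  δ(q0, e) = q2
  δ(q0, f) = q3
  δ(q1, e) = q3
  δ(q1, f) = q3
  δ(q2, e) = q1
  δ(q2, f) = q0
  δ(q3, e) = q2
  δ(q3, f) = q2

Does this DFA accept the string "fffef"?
Processing string "fffef":
  q0 --f--> q3
  q3 --f--> q2
  q2 --f--> q0
  q0 --e--> q2
  q2 --f--> q0
Final state: q0
Accept states: {q0}
Yes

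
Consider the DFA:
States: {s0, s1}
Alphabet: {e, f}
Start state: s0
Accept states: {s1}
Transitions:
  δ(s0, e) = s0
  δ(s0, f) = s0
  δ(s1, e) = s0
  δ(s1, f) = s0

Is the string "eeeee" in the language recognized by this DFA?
Processing string "eeeee":
  s0 --e--> s0
  s0 --e--> s0
  s0 --e--> s0
  s0 --e--> s0
  s0 --e--> s0
Final state: s0
Accept states: {s1}
No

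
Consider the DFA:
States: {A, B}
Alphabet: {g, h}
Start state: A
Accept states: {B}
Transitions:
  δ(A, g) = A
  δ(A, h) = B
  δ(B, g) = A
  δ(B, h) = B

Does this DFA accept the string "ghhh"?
Processing string "ghhh":
  A --g--> A
  A --h--> B
  B --h--> B
  B --h--> B
Final state: B
Accept states: {B}
Yes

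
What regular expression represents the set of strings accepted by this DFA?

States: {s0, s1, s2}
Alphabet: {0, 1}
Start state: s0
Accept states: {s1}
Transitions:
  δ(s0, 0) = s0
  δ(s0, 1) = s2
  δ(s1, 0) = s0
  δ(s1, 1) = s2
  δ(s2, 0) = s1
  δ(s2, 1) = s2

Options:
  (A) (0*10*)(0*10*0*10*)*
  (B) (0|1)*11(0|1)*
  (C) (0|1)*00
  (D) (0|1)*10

Check each option against the DFA on short strings; one disagreement eliminates an option:
  (A) (0*10*)(0*10*0*10*)*: on '1' the DFA goes s0 → s2 and rejects (s2 ∉ Accept), but the regex matches it → eliminate
  (B) (0|1)*11(0|1)*: on '10' the DFA goes s0 → s2 → s1 and accepts (s1 ∈ Accept), but the regex does not match it → eliminate
  (C) (0|1)*00: on '00' the DFA goes s0 → s0 → s0 and rejects (s0 ∉ Accept), but the regex matches it → eliminate
  (D) (0|1)*10: agrees with the DFA on every string of length ≤ 6
Only (D) is consistent with the DFA.
(D) (0|1)*10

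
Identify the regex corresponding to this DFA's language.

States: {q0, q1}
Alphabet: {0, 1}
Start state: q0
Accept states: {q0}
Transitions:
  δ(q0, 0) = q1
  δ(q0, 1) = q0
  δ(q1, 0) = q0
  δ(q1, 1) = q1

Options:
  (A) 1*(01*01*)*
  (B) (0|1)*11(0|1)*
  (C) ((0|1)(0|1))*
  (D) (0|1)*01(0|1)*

Check each option against the DFA on short strings; one disagreement eliminates an option:
  (A) 1*(01*01*)*: agrees with the DFA on every string of length ≤ 6
  (B) (0|1)*11(0|1)*: on ε the DFA stays in q0 and accepts (q0 ∈ Accept), but the regex does not match it → eliminate
  (C) ((0|1)(0|1))*: on '1' the DFA goes q0 → q0 and accepts (q0 ∈ Accept), but the regex does not match it → eliminate
  (D) (0|1)*01(0|1)*: on ε the DFA stays in q0 and accepts (q0 ∈ Accept), but the regex does not match it → eliminate
Only (A) is consistent with the DFA.
(A) 1*(01*01*)*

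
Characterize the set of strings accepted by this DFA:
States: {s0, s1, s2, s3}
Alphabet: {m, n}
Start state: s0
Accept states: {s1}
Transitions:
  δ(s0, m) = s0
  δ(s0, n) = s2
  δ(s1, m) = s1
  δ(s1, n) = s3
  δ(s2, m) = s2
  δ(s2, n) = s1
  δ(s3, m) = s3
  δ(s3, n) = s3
Testing a few strings:
  'm' → reject
  'nmm' → reject
  'nnn' → reject
  'nm' → reject
State roles: s0=zero n's; s1=two n's; s2=one n; s3=≥ three n's (dead)
All strings over {m,n} containing exactly two n's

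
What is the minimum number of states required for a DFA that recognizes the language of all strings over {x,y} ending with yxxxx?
By Myhill–Nerode, count the distinguishable equivalence classes: 6 classes — one per longest suffix of the input that is a prefix of 'yxxxx' (lengths 0 through 5); only the length-5 class is accepting.
6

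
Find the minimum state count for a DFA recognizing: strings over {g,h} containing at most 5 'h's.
By Myhill–Nerode, count the distinguishable equivalence classes: 7 classes — having seen 0, 1, …, 5, or >5 copies of 'h'; counts 0 through 5 are accepting and >5 is dead.
7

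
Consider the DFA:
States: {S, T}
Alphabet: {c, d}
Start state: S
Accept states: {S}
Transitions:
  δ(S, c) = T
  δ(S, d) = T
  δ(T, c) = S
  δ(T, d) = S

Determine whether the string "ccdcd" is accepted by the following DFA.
Processing string "ccdcd":
  S --c--> T
  T --c--> S
  S --d--> T
  T --c--> S
  S --d--> T
Final state: T
Accept states: {S}
No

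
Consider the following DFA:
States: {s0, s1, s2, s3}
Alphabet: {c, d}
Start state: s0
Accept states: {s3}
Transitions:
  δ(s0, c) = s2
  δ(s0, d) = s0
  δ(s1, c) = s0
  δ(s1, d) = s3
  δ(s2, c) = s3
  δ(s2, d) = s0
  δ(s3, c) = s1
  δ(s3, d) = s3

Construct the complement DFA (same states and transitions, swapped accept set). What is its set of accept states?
Complement accept states = All states \ Original accept states
= {s0, s1, s2, s3} \ {s3}
{s0, s1, s2}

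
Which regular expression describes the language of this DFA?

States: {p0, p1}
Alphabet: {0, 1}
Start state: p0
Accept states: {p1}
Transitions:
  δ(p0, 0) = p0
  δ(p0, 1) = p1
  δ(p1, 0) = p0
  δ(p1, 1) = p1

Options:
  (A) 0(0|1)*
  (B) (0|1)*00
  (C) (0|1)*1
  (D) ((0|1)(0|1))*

Check each option against the DFA on short strings; one disagreement eliminates an option:
  (A) 0(0|1)*: on '0' the DFA goes p0 → p0 and rejects (p0 ∉ Accept), but the regex matches it → eliminate
  (B) (0|1)*00: on '1' the DFA goes p0 → p1 and accepts (p1 ∈ Accept), but the regex does not match it → eliminate
  (C) (0|1)*1: agrees with the DFA on every string of length ≤ 6
  (D) ((0|1)(0|1))*: on ε the DFA stays in p0 and rejects (p0 ∉ Accept), but the regex matches it → eliminate
Only (C) is consistent with the DFA.
(C) (0|1)*1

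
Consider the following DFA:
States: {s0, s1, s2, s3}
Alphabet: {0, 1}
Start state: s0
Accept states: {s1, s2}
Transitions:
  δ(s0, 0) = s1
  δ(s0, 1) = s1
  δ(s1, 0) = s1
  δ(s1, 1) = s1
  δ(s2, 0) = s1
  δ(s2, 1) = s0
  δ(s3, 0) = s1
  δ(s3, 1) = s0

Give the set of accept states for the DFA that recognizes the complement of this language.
Complement accept states = All states \ Original accept states
= {s0, s1, s2, s3} \ {s1, s2}
{s0, s3}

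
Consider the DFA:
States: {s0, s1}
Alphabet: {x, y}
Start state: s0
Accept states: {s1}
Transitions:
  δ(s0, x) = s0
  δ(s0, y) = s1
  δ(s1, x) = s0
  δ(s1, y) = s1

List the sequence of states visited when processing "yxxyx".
read 'y': s0 → s1
  read 'x': s1 → s0
  read 'x': s0 → s0
  read 'y': s0 → s1
  read 'x': s1 → s0
s0 -> s1 -> s0 -> s0 -> s1 -> s0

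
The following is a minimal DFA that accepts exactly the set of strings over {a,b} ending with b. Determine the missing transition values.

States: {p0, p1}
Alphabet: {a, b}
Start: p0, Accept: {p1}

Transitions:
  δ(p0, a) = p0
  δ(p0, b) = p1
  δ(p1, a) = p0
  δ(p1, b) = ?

From the language and accept set, identify what each state tracks — p0: last symbol not b; p1: last symbol is b.
Each missing δ(q, a) is the state matching the new tracked value after reading a.
δ(p1, b) = p1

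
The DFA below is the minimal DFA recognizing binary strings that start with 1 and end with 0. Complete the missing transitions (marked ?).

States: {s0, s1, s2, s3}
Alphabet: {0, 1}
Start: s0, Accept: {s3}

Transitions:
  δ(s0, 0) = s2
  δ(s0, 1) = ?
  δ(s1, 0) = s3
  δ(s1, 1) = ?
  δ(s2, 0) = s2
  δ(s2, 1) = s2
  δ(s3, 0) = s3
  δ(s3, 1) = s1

From the language and accept set, identify what each state tracks — s0: no input read; s1: started with 1, last symbol 1; s2: started with 0 (dead); s3: started with 1, last symbol 0.
Each missing δ(q, a) is the state matching the new tracked value after reading a.
δ(s0, 1) = s1; δ(s1, 1) = s1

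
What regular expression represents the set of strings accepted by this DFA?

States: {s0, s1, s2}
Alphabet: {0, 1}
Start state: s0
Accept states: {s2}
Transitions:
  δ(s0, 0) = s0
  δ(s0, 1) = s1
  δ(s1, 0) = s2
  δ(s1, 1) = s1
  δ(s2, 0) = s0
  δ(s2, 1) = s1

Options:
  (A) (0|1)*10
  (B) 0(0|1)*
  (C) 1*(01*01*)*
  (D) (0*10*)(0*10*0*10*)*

Check each option against the DFA on short strings; one disagreement eliminates an option:
  (A) (0|1)*10: agrees with the DFA on every string of length ≤ 6
  (B) 0(0|1)*: on '0' the DFA goes s0 → s0 and rejects (s0 ∉ Accept), but the regex matches it → eliminate
  (C) 1*(01*01*)*: on ε the DFA stays in s0 and rejects (s0 ∉ Accept), but the regex matches it → eliminate
  (D) (0*10*)(0*10*0*10*)*: on '1' the DFA goes s0 → s1 and rejects (s1 ∉ Accept), but the regex matches it → eliminate
Only (A) is consistent with the DFA.
(A) (0|1)*10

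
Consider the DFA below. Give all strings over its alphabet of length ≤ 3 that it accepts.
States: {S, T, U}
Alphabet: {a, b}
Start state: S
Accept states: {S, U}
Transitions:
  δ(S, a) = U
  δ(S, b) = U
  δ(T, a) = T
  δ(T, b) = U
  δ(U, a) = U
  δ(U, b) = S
ε, a, b, aa, ab, ba, bb, aaa, aab, aba, abb, baa, bab, bba, bbb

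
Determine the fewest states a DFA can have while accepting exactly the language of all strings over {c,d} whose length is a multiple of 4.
By Myhill–Nerode, count the distinguishable equivalence classes: 4 classes — one per residue of the length mod 4; class i is distinguished from class j by any string of length (4 − i) mod 4.
4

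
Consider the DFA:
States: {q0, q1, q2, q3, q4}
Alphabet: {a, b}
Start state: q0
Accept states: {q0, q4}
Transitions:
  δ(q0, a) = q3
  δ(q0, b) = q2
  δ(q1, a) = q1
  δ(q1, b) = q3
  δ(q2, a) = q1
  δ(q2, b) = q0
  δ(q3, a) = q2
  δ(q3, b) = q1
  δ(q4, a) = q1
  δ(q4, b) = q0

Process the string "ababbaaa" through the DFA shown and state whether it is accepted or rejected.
Processing string "ababbaaa":
  q0 --a--> q3
  q3 --b--> q1
  q1 --a--> q1
  q1 --b--> q3
  q3 --b--> q1
  q1 --a--> q1
  q1 --a--> q1
  q1 --a--> q1
Final state: q1
Accept states: {q0, q4}
No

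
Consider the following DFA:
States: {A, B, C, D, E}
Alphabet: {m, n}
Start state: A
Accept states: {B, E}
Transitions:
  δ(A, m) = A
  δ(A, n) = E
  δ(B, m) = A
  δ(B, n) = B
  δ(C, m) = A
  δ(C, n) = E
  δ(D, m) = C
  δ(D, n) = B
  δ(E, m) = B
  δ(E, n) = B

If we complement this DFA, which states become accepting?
Complement accept states = All states \ Original accept states
= {A, B, C, D, E} \ {B, E}
{A, C, D}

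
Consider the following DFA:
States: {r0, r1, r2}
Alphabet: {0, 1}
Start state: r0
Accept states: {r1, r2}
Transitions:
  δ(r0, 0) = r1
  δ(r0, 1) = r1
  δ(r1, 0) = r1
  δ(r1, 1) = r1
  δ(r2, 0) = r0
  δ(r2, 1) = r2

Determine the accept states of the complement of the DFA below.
Complement accept states = All states \ Original accept states
= {r0, r1, r2} \ {r1, r2}
{r0}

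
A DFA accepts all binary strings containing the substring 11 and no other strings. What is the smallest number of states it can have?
By Myhill–Nerode, count the distinguishable equivalence classes: 3 classes — one per longest suffix of the input that is a prefix of '11' (lengths 0 through 1), plus an absorbing 'already seen 11' class.
3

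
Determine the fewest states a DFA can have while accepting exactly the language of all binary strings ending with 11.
By Myhill–Nerode, count the distinguishable equivalence classes: 3 classes — one per longest suffix of the input that is a prefix of '11' (lengths 0 through 2); only the length-2 class is accepting.
3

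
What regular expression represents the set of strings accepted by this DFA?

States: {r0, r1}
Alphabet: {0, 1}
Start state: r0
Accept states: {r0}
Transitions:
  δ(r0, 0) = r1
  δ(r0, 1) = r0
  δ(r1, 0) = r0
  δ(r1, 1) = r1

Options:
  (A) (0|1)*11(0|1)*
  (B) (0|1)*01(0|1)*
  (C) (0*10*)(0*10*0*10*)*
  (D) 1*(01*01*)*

Check each option against the DFA on short strings; one disagreement eliminates an option:
  (A) (0|1)*11(0|1)*: on ε the DFA stays in r0 and accepts (r0 ∈ Accept), but the regex does not match it → eliminate
  (B) (0|1)*01(0|1)*: on ε the DFA stays in r0 and accepts (r0 ∈ Accept), but the regex does not match it → eliminate
  (C) (0*10*)(0*10*0*10*)*: on ε the DFA stays in r0 and accepts (r0 ∈ Accept), but the regex does not match it → eliminate
  (D) 1*(01*01*)*: agrees with the DFA on every string of length ≤ 6
Only (D) is consistent with the DFA.
(D) 1*(01*01*)*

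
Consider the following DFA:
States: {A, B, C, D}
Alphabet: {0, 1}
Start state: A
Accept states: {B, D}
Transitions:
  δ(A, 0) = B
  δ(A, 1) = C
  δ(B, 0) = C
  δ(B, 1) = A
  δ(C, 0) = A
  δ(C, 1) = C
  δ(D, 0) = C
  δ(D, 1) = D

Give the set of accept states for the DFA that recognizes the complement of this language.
Complement accept states = All states \ Original accept states
= {A, B, C, D} \ {B, D}
{A, C}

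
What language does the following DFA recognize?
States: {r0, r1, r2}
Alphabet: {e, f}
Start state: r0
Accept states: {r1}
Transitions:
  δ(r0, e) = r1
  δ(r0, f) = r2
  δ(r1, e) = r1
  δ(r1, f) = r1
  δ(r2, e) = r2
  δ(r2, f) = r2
Testing a few strings:
  'fef' → reject
  'eff' → accept
  'ff' → reject
  'efe' → accept
State roles: r0=no input read; r1=started with e; r2=started with f (dead)
All strings over {e,f} starting with e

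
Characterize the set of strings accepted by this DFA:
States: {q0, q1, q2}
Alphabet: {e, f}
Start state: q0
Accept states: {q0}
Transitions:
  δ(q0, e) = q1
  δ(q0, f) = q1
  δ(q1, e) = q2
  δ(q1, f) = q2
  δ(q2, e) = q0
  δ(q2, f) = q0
Testing a few strings:
  'e' → reject
  'efff' → reject
  'fef' → accept
  'f' → reject
State roles: q0=length ≡ 0 (mod 3); q1=length ≡ 1 (mod 3); q2=length ≡ 2 (mod 3)
All strings over {e,f} whose length is a multiple of 3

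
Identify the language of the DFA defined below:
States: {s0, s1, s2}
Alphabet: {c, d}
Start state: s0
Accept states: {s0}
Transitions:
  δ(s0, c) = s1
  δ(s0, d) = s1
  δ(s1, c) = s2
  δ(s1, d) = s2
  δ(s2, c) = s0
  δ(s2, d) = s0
Testing a few strings:
  'd' → reject
  'ccc' → accept
  'ddcd' → reject
  'dcc' → accept
State roles: s0=length ≡ 0 (mod 3); s1=length ≡ 1 (mod 3); s2=length ≡ 2 (mod 3)
All strings over {c,d} whose length is a multiple of 3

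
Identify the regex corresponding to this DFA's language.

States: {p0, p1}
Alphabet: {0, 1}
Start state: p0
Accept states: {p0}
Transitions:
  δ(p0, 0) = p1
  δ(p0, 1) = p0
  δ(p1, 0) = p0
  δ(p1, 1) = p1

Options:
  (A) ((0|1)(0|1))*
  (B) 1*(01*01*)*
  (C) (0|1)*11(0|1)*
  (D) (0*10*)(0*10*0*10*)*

Check each option against the DFA on short strings; one disagreement eliminates an option:
  (A) ((0|1)(0|1))*: on '1' the DFA goes p0 → p0 and accepts (p0 ∈ Accept), but the regex does not match it → eliminate
  (B) 1*(01*01*)*: agrees with the DFA on every string of length ≤ 6
  (C) (0|1)*11(0|1)*: on ε the DFA stays in p0 and accepts (p0 ∈ Accept), but the regex does not match it → eliminate
  (D) (0*10*)(0*10*0*10*)*: on ε the DFA stays in p0 and accepts (p0 ∈ Accept), but the regex does not match it → eliminate
Only (B) is consistent with the DFA.
(B) 1*(01*01*)*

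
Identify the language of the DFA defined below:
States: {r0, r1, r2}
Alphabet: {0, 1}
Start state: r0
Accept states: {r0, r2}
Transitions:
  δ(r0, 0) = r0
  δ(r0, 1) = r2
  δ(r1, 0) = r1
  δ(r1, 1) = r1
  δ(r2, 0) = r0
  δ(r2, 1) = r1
Testing a few strings:
  '1' → accept
  '1101' → reject
  '10' → accept
  '1011' → reject
State roles: r0=last symbol not 1 (ok); r1=saw 11 (dead); r2=last symbol 1 (ok)
All binary strings with no two consecutive 1's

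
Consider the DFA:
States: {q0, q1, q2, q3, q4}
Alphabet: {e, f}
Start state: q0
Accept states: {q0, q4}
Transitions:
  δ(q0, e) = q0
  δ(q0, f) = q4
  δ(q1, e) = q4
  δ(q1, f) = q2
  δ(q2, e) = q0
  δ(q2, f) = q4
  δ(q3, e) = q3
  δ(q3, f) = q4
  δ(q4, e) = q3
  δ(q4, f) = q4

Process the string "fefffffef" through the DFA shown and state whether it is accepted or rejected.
Processing string "fefffffef":
  q0 --f--> q4
  q4 --e--> q3
  q3 --f--> q4
  q4 --f--> q4
  q4 --f--> q4
  q4 --f--> q4
  q4 --f--> q4
  q4 --e--> q3
  q3 --f--> q4
Final state: q4
Accept states: {q0, q4}
Yes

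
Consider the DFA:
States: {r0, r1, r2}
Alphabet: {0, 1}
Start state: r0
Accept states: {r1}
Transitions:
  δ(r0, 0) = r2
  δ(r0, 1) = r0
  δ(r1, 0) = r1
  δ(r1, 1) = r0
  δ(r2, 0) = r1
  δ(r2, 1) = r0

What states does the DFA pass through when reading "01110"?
read '0': r0 → r2
  read '1': r2 → r0
  read '1': r0 → r0
  read '1': r0 → r0
  read '0': r0 → r2
r0 -> r2 -> r0 -> r0 -> r0 -> r2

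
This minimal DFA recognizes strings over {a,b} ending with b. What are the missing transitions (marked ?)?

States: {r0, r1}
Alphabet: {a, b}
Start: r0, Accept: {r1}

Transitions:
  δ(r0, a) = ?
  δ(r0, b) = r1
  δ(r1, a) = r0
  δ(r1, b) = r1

From the language and accept set, identify what each state tracks — r0: last symbol not b; r1: last symbol is b.
Each missing δ(q, a) is the state matching the new tracked value after reading a.
δ(r0, a) = r0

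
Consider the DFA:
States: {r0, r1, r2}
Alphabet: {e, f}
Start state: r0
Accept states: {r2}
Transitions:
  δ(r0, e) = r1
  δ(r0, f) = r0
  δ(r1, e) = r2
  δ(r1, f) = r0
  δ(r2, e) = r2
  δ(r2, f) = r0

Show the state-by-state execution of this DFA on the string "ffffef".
read 'f': r0 → r0
  read 'f': r0 → r0
  read 'f': r0 → r0
  read 'f': r0 → r0
  read 'e': r0 → r1
  read 'f': r1 → r0
r0 -> r0 -> r0 -> r0 -> r0 -> r1 -> r0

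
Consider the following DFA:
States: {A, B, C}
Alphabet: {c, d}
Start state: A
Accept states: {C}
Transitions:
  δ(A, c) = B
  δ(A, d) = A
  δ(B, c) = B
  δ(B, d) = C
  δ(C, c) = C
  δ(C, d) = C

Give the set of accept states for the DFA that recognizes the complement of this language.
Complement accept states = All states \ Original accept states
= {A, B, C} \ {C}
{A, B}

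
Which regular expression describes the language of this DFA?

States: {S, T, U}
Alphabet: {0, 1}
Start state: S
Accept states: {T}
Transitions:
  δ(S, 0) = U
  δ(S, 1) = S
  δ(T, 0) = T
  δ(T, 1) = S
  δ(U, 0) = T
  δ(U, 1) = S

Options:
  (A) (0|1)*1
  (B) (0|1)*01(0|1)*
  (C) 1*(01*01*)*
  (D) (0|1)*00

Check each option against the DFA on short strings; one disagreement eliminates an option:
  (A) (0|1)*1: on '1' the DFA goes S → S and rejects (S ∉ Accept), but the regex matches it → eliminate
  (B) (0|1)*01(0|1)*: on '00' the DFA goes S → U → T and accepts (T ∈ Accept), but the regex does not match it → eliminate
  (C) 1*(01*01*)*: on ε the DFA stays in S and rejects (S ∉ Accept), but the regex matches it → eliminate
  (D) (0|1)*00: agrees with the DFA on every string of length ≤ 6
Only (D) is consistent with the DFA.
(D) (0|1)*00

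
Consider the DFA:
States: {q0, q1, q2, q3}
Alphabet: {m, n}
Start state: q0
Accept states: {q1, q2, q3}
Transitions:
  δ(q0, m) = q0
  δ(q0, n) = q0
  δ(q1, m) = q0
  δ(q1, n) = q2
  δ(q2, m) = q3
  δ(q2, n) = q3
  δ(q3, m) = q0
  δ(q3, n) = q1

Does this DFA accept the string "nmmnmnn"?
Processing string "nmmnmnn":
  q0 --n--> q0
  q0 --m--> q0
  q0 --m--> q0
  q0 --n--> q0
  q0 --m--> q0
  q0 --n--> q0
  q0 --n--> q0
Final state: q0
Accept states: {q1, q2, q3}
No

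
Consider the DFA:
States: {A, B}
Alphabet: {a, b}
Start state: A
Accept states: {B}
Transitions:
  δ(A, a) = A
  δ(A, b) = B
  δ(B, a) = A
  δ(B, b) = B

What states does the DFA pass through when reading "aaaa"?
read 'a': A → A
  read 'a': A → A
  read 'a': A → A
  read 'a': A → A
A -> A -> A -> A -> A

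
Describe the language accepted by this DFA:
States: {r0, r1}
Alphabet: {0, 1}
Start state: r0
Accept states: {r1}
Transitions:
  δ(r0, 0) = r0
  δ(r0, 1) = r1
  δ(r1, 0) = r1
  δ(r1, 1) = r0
Testing a few strings:
  '1' → accept
  '111' → accept
  '0' → reject
  '11' → reject
State roles: r0=even number of 1's so far; r1=odd number of 1's so far
All binary strings with an odd number of 1's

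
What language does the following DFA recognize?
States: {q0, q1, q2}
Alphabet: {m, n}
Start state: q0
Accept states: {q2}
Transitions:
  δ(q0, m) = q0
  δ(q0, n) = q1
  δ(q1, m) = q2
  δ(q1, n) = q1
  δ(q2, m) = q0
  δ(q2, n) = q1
Testing a few strings:
  'mmnn' → reject
  'mm' → reject
  'n' → reject
  'mn' → reject
State roles: q0=no suffix match; q1=one trailing n; q2=suffix is nm
All strings over {m,n} ending with nm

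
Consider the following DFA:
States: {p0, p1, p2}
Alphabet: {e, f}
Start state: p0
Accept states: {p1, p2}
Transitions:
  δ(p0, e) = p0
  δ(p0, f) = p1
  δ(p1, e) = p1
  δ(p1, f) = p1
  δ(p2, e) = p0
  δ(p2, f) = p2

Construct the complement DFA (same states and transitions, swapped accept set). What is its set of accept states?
Complement accept states = All states \ Original accept states
= {p0, p1, p2} \ {p1, p2}
{p0}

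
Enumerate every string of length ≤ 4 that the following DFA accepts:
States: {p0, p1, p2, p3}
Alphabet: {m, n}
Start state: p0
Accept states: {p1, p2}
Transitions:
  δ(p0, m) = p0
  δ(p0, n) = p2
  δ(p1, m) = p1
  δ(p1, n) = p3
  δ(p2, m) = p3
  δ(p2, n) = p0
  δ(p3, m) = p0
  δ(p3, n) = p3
n, mn, mmn, nnn, mmmn, mnnn, nmmn, nnmn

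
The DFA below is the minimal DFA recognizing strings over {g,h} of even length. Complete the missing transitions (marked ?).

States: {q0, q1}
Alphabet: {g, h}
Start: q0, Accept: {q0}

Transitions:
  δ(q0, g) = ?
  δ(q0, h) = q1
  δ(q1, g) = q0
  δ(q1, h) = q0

From the language and accept set, identify what each state tracks — q0: even length so far; q1: odd length so far.
Each missing δ(q, a) is the state matching the new tracked value after reading a.
δ(q0, g) = q1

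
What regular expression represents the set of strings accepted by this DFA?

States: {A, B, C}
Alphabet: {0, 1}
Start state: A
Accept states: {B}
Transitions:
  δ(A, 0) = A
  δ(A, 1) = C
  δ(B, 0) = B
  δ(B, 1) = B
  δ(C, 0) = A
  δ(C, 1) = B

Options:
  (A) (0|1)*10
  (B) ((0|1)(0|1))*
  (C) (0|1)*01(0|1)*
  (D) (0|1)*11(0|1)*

Check each option against the DFA on short strings; one disagreement eliminates an option:
  (A) (0|1)*10: on '10' the DFA goes A → C → A and rejects (A ∉ Accept), but the regex matches it → eliminate
  (B) ((0|1)(0|1))*: on ε the DFA stays in A and rejects (A ∉ Accept), but the regex matches it → eliminate
  (C) (0|1)*01(0|1)*: on '01' the DFA goes A → A → C and rejects (C ∉ Accept), but the regex matches it → eliminate
  (D) (0|1)*11(0|1)*: agrees with the DFA on every string of length ≤ 6
Only (D) is consistent with the DFA.
(D) (0|1)*11(0|1)*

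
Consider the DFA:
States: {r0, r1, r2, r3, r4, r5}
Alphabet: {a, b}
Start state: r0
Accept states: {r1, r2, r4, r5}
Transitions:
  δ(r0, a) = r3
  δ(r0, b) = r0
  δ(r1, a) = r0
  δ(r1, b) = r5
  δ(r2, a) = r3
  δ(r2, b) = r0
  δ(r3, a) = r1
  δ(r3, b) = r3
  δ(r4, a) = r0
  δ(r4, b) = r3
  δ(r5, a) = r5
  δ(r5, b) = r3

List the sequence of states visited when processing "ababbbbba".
read 'a': r0 → r3
  read 'b': r3 → r3
  read 'a': r3 → r1
  read 'b': r1 → r5
  read 'b': r5 → r3
  read 'b': r3 → r3
  read 'b': r3 → r3
  read 'b': r3 → r3
  read 'a': r3 → r1
r0 -> r3 -> r3 -> r1 -> r5 -> r3 -> r3 -> r3 -> r3 -> r1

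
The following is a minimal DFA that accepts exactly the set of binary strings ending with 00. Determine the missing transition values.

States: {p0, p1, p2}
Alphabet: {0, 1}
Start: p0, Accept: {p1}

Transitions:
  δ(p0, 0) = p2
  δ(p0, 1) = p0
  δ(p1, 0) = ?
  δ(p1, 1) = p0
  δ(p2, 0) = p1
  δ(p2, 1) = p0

From the language and accept set, identify what each state tracks — p0: last symbol not 0; p1: two trailing 0's; p2: one trailing 0.
Each missing δ(q, a) is the state matching the new tracked value after reading a.
δ(p1, 0) = p1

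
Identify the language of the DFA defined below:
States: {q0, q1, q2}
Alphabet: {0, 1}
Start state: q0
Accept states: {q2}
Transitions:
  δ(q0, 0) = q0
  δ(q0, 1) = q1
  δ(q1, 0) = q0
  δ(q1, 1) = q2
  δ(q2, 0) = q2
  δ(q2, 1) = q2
Testing a few strings:
  '11' → accept
  '0000' → reject
  '0011' → accept
  '10' → reject
State roles: q0=no progress toward 11; q1=one trailing 1; q2=substring 11 seen
All binary strings containing the substring 11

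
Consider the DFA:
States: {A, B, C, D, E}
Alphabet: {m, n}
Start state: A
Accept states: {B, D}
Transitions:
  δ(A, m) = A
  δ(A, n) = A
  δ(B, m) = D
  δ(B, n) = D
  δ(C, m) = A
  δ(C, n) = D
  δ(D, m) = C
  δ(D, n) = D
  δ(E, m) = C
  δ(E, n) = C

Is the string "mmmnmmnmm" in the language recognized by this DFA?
Processing string "mmmnmmnmm":
  A --m--> A
  A --m--> A
  A --m--> A
  A --n--> A
  A --m--> A
  A --m--> A
  A --n--> A
  A --m--> A
  A --m--> A
Final state: A
Accept states: {B, D}
No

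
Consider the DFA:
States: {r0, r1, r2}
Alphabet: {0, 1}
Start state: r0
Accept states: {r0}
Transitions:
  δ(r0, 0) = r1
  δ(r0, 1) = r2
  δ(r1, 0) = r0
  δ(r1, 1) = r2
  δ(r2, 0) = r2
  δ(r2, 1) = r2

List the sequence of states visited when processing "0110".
read '0': r0 → r1
  read '1': r1 → r2
  read '1': r2 → r2
  read '0': r2 → r2
r0 -> r1 -> r2 -> r2 -> r2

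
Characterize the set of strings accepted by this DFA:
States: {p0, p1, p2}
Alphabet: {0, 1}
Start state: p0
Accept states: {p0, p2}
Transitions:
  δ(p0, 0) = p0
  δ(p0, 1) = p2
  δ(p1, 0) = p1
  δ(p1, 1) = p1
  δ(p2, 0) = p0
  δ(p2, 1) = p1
Testing a few strings:
  '01' → accept
  '0011' → reject
  '111' → reject
  '10' → accept
State roles: p0=last symbol not 1 (ok); p1=saw 11 (dead); p2=last symbol 1 (ok)
All binary strings with no two consecutive 1's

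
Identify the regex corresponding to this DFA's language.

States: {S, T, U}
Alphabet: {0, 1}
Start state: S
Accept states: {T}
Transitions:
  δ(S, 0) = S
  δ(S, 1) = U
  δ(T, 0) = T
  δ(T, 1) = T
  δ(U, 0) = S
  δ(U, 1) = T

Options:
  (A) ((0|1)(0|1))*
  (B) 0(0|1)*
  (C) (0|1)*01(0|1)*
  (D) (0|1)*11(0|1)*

Check each option against the DFA on short strings; one disagreement eliminates an option:
  (A) ((0|1)(0|1))*: on ε the DFA stays in S and rejects (S ∉ Accept), but the regex matches it → eliminate
  (B) 0(0|1)*: on '0' the DFA goes S → S and rejects (S ∉ Accept), but the regex matches it → eliminate
  (C) (0|1)*01(0|1)*: on '01' the DFA goes S → S → U and rejects (U ∉ Accept), but the regex matches it → eliminate
  (D) (0|1)*11(0|1)*: agrees with the DFA on every string of length ≤ 6
Only (D) is consistent with the DFA.
(D) (0|1)*11(0|1)*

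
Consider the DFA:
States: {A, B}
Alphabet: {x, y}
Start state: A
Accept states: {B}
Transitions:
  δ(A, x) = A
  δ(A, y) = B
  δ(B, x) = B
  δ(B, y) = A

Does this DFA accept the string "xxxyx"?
Processing string "xxxyx":
  A --x--> A
  A --x--> A
  A --x--> A
  A --y--> B
  B --x--> B
Final state: B
Accept states: {B}
Yes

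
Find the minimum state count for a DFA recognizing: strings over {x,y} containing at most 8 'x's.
By Myhill–Nerode, count the distinguishable equivalence classes: 10 classes — having seen 0, 1, …, 8, or >8 copies of 'x'; counts 0 through 8 are accepting and >8 is dead.
10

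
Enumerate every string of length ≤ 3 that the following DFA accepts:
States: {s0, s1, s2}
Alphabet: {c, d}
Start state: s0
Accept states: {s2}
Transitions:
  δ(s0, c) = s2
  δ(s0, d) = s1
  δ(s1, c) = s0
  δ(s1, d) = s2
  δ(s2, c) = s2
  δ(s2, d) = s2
c, cc, cd, dd, ccc, ccd, cdc, cdd, dcc, ddc, ddd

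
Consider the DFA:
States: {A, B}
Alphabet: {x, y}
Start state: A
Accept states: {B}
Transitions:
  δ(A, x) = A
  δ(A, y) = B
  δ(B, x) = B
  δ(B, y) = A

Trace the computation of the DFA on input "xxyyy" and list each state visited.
read 'x': A → A
  read 'x': A → A
  read 'y': A → B
  read 'y': B → A
  read 'y': A → B
A -> A -> A -> B -> A -> B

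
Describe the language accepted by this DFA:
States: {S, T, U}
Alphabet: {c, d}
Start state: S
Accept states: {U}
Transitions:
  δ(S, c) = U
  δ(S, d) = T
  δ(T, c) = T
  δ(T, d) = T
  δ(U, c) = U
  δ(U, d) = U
Testing a few strings:
  'cd' → accept
  'd' → reject
  'dd' → reject
  'c' → accept
State roles: S=no input read; T=started with d (dead); U=started with c
All strings over {c,d} starting with c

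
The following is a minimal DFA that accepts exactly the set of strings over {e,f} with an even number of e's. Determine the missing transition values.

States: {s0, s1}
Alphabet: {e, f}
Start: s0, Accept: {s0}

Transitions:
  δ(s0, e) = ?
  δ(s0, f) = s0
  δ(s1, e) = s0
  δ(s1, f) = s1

From the language and accept set, identify what each state tracks — s0: even number of e's so far; s1: odd number of e's so far.
Each missing δ(q, a) is the state matching the new tracked value after reading a.
δ(s0, e) = s1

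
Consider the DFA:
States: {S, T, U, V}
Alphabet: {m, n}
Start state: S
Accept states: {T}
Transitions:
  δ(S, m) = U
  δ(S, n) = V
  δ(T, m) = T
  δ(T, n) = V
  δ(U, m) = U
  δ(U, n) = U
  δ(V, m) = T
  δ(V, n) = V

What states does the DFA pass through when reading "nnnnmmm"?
read 'n': S → V
  read 'n': V → V
  read 'n': V → V
  read 'n': V → V
  read 'm': V → T
  read 'm': T → T
  read 'm': T → T
S -> V -> V -> V -> V -> T -> T -> T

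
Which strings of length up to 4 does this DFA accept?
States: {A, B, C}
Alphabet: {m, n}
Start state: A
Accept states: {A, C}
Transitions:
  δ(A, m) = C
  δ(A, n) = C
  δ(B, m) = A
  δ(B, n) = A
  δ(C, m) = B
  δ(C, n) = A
ε, m, n, mn, nn, mmm, mmn, mnm, mnn, nmm, nmn, nnm, nnn, mmmm, mmmn, mmnm, mmnn, mnmn, mnnn, nmmm, nmmn, nmnm, nmnn, nnmn, nnnn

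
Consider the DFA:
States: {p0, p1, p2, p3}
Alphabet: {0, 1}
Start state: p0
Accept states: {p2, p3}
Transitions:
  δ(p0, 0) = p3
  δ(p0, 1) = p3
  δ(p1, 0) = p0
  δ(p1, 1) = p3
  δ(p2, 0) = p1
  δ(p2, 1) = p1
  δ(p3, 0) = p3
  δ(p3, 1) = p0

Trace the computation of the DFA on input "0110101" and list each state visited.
read '0': p0 → p3
  read '1': p3 → p0
  read '1': p0 → p3
  read '0': p3 → p3
  read '1': p3 → p0
  read '0': p0 → p3
  read '1': p3 → p0
p0 -> p3 -> p0 -> p3 -> p3 -> p0 -> p3 -> p0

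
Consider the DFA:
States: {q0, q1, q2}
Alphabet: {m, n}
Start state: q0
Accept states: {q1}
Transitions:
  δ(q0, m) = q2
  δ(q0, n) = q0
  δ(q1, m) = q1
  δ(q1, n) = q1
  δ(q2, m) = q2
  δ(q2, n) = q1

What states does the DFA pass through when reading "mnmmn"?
read 'm': q0 → q2
  read 'n': q2 → q1
  read 'm': q1 → q1
  read 'm': q1 → q1
  read 'n': q1 → q1
q0 -> q2 -> q1 -> q1 -> q1 -> q1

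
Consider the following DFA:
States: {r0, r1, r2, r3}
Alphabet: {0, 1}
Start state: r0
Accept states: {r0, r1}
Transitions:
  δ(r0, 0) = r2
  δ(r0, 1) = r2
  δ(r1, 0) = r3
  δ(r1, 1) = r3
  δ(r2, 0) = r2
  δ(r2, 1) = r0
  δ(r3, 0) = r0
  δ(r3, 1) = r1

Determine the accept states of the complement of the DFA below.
Complement accept states = All states \ Original accept states
= {r0, r1, r2, r3} \ {r0, r1}
{r2, r3}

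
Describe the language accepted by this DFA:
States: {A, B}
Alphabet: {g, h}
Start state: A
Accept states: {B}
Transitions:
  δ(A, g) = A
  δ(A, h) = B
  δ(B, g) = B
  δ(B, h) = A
Testing a few strings:
  'ggg' → reject
  'hhg' → reject
  'hgh' → reject
  'hhh' → accept
State roles: A=even number of h's so far; B=odd number of h's so far
All strings over {g,h} with an odd number of h's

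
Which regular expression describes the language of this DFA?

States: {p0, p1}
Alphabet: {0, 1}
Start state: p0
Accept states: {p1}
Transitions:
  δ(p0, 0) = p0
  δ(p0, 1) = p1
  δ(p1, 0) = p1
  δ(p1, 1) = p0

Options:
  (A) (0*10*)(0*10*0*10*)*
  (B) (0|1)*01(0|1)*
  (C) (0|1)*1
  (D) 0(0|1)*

Check each option against the DFA on short strings; one disagreement eliminates an option:
  (A) (0*10*)(0*10*0*10*)*: agrees with the DFA on every string of length ≤ 6
  (B) (0|1)*01(0|1)*: on '1' the DFA goes p0 → p1 and accepts (p1 ∈ Accept), but the regex does not match it → eliminate
  (C) (0|1)*1: on '10' the DFA goes p0 → p1 → p1 and accepts (p1 ∈ Accept), but the regex does not match it → eliminate
  (D) 0(0|1)*: on '0' the DFA goes p0 → p0 and rejects (p0 ∉ Accept), but the regex matches it → eliminate
Only (A) is consistent with the DFA.
(A) (0*10*)(0*10*0*10*)*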